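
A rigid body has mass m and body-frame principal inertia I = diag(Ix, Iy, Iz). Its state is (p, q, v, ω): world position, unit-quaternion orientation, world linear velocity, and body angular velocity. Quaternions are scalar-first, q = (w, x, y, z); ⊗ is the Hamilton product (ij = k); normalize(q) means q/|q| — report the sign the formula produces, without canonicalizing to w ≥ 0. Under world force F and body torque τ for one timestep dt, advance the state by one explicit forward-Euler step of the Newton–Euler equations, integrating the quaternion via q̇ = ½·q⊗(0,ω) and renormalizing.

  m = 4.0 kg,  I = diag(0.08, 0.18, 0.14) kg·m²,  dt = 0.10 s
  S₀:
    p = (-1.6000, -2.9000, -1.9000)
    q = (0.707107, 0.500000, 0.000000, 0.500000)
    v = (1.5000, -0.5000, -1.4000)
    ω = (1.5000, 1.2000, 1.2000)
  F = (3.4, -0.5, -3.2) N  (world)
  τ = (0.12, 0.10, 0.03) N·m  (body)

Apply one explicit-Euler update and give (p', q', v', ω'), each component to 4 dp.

p' = (-1.4500, -2.9500, -2.0400)
q' = (0.6355, 0.5197, 0.0496, 0.5688)
v' = (1.5850, -0.5125, -1.4800)
ω' = (1.7220, 1.3156, 1.0929)

precession coupling ω×(Iω) = (-0.0576, -0.1080, 0.1800)
(τ − ω×Iω)/I = (2.2200, 1.1556, -1.0714)
ω' = ω + α·dt = (1.7220, 1.3156, 1.0929)
2q̇ = q⊗(0,ω) = (-1.3500000, 0.4606605, 0.9985284, 1.4485284)
q + ½dt·q⊗(0,ω), renormalized = (0.6355, 0.5197, 0.0496, 0.5688)
p + v·dt = (-1.4500, -2.9500, -2.0400)
new velocity v' = (1.5850, -0.5125, -1.4800)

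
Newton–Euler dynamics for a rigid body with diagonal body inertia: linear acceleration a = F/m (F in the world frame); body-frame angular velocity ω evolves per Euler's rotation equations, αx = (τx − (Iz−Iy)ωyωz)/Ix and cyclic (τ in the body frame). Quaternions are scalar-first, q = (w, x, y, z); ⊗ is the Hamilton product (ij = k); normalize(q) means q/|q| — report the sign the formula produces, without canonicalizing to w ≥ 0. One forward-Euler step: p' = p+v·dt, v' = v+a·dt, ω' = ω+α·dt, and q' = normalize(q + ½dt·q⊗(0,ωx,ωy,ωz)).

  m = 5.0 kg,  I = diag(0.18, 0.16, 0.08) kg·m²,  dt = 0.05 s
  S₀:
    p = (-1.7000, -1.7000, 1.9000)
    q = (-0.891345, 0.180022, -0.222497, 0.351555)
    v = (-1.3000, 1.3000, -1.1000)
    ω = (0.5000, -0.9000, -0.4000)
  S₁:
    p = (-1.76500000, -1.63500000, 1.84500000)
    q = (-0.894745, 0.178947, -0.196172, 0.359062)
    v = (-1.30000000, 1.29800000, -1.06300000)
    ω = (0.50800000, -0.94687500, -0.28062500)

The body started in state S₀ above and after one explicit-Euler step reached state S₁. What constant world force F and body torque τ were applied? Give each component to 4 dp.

v₁ − v₀ = (0.00000000, -0.00200000, 0.03700000)
m·(v₁−v₀)/dt = (0.0000, -0.2000, 3.7000)
Δω = ω₁−ω₀ = (0.00800000, -0.04687500, 0.11937500)
applied torque τ = (0.0000, -0.1700, 0.2000)

F = (0.0000, -0.2000, 3.7000)
τ = (0.0000, -0.1700, 0.2000)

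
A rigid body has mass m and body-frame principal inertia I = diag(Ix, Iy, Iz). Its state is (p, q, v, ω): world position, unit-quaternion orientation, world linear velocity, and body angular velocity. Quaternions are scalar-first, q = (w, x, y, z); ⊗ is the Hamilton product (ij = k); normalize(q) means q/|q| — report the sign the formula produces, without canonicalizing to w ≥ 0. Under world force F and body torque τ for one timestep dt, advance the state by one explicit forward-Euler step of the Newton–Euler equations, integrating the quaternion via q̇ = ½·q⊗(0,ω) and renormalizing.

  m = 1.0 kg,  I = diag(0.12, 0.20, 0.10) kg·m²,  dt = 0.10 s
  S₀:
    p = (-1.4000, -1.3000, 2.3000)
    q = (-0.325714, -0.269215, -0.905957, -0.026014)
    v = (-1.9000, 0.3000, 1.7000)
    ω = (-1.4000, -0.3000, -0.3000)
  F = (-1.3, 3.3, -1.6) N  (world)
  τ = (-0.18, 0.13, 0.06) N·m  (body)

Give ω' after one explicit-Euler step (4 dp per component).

ω' = (-1.5425, -0.2392, -0.2736)

ω×(Iω) gyroscopic = (-0.0090, 0.0084, 0.0336)
α = I⁻¹(τ − ω×Iω) = (-1.4250, 0.6080, 0.2640)
ω' = ω + α·dt = (-1.5425, -0.2392, -0.2736)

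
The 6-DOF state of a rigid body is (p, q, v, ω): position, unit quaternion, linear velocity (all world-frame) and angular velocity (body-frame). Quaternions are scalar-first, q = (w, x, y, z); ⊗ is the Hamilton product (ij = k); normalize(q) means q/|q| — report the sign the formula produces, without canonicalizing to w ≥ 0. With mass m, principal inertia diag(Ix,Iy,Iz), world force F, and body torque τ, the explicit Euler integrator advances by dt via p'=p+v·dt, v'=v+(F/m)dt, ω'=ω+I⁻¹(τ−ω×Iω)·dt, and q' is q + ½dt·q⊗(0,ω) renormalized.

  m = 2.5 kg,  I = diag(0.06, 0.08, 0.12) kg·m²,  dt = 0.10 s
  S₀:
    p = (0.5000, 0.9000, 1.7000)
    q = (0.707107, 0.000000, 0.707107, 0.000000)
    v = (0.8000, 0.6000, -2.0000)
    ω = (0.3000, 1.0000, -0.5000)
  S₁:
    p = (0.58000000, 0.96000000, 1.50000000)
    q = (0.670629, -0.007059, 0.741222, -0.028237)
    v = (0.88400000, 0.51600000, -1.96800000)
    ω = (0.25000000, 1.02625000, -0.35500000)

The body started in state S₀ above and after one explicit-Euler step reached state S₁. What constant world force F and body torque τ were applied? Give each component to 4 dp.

F = (2.1000, -2.1000, 0.8000)
τ = (-0.0500, 0.0300, 0.1800)

rate change Δω = (-0.05000000, 0.02625000, 0.14500000)
precession coupling = (-0.0200, 0.0090, 0.0060)
I·α + gyro = (-0.0500, 0.0300, 0.1800)
Δv = v₁−v₀ = (0.08400000, -0.08400000, 0.03200000)
F = m·Δv/dt = (2.1000, -2.1000, 0.8000)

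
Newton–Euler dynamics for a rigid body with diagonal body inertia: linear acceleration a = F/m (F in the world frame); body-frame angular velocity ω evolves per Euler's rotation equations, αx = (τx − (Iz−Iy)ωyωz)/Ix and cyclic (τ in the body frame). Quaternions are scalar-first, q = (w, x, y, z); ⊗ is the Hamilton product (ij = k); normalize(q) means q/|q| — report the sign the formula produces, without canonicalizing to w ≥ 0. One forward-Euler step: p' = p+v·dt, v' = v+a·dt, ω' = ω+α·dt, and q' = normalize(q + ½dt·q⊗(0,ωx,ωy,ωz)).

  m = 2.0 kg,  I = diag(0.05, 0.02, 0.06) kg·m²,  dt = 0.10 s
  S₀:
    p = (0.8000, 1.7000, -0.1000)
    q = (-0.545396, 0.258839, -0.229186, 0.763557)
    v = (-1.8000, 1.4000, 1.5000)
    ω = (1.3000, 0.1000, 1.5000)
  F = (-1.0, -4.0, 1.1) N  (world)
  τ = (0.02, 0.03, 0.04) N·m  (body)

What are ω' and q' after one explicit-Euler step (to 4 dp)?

angular accel α = (0.2800, 2.4750, 0.7317)
new body rate ω' = (1.3280, 0.3475, 1.5732)
Hamilton product q⊗(0,ω) = (-1.4589076, -1.1291495, 0.5498260, -0.4942683)
q + ½dt·q⊗(0,ω), renormalized = (-0.6153, 0.2014, -0.2007, 0.7352)

ω' = (1.3280, 0.3475, 1.5732)
q' = (-0.6153, 0.2014, -0.2007, 0.7352)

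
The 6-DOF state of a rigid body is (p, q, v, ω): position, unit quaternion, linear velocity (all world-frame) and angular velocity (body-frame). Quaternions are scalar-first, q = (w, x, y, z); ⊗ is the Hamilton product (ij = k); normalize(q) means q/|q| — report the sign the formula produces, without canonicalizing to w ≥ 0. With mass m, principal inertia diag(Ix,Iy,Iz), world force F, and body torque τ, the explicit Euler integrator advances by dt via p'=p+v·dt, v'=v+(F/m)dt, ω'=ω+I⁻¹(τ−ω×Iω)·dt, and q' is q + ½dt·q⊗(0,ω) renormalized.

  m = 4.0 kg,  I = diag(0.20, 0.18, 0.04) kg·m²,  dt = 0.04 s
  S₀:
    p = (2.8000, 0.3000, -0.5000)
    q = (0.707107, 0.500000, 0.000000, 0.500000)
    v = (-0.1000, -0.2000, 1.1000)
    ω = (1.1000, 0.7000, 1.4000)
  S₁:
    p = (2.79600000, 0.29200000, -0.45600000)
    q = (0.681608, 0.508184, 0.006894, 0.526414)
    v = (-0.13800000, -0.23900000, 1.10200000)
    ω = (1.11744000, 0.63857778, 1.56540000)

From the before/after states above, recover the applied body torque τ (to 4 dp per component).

ω₁ − ω₀ = (0.01744000, -0.06142222, 0.16540000)
gyro term ω₀×Iω₀ = (-0.1372, 0.2464, -0.0154)
τ = I·(Δω/dt) + ω₀×(Iω₀) = (-0.0500, -0.0300, 0.1500)

τ = (-0.0500, -0.0300, 0.1500)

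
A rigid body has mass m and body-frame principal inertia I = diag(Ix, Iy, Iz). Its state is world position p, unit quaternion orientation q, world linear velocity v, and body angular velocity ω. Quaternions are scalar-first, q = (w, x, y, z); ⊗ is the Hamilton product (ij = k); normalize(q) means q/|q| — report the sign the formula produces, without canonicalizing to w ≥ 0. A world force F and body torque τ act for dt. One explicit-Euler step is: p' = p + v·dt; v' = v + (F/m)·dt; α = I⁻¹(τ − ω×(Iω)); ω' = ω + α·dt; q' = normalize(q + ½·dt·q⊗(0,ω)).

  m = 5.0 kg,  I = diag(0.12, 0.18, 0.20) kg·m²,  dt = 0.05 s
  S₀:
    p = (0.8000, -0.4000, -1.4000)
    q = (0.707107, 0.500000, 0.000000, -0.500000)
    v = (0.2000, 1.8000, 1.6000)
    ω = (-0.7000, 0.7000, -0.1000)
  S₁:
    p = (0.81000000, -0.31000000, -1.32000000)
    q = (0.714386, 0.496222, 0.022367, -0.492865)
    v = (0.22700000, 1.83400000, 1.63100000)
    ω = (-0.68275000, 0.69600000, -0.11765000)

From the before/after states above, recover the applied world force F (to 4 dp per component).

F = (2.7000, 3.4000, 3.1000)

v₁ − v₀ = (0.02700000, 0.03400000, 0.03100000)
m·(v₁−v₀)/dt = (2.7000, 3.4000, 3.1000)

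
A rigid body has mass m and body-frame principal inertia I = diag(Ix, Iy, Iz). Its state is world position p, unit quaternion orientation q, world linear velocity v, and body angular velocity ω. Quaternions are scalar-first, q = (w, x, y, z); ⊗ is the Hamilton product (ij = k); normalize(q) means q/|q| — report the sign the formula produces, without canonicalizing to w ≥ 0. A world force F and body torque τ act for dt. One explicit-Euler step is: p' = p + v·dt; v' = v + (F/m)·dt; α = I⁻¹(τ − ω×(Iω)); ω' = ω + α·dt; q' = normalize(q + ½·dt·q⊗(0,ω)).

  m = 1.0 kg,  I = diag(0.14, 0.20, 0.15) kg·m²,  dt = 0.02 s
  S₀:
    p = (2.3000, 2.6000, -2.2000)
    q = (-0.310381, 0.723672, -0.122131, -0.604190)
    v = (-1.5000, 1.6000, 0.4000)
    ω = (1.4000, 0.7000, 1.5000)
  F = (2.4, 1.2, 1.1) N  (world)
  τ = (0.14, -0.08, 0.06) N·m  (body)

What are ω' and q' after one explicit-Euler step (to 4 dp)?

ω' = (1.4275, 0.6941, 1.5002)
q' = (-0.3105, 0.7216, -0.1436, -0.6019)

angular accel α = (1.3750, -0.2950, 0.0080)
ω' = ω + α·dt = (1.4275, 0.6941, 1.5002)
q⊗(0,ω) = (-0.0213641, -0.1947969, -2.1486407, 0.2119823)
updated quaternion q' = (-0.3105, 0.7216, -0.1436, -0.6019)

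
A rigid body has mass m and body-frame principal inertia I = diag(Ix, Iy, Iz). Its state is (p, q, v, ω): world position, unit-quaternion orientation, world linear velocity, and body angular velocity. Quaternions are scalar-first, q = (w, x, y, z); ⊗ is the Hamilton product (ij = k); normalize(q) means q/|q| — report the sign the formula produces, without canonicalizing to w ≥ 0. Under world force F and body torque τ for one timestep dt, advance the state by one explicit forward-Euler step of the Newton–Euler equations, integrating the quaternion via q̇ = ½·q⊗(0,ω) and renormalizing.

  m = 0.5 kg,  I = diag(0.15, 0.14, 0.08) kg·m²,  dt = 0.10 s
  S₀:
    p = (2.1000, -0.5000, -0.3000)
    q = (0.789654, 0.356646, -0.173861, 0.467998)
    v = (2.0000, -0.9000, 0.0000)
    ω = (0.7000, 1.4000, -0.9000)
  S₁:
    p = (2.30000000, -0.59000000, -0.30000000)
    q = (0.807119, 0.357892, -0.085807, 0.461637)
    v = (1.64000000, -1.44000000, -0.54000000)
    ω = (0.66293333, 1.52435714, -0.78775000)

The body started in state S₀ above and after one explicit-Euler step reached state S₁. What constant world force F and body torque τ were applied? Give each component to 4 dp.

Δω = ω₁−ω₀ = (-0.03706667, 0.12435714, 0.11225000)
applied torque τ = (0.0200, 0.1300, 0.0800)
Δv = v₁−v₀ = (-0.36000000, -0.54000000, -0.54000000)
applied force F = (-1.8000, -2.7000, -2.7000)

F = (-1.8000, -2.7000, -2.7000)
τ = (0.0200, 0.1300, 0.0800)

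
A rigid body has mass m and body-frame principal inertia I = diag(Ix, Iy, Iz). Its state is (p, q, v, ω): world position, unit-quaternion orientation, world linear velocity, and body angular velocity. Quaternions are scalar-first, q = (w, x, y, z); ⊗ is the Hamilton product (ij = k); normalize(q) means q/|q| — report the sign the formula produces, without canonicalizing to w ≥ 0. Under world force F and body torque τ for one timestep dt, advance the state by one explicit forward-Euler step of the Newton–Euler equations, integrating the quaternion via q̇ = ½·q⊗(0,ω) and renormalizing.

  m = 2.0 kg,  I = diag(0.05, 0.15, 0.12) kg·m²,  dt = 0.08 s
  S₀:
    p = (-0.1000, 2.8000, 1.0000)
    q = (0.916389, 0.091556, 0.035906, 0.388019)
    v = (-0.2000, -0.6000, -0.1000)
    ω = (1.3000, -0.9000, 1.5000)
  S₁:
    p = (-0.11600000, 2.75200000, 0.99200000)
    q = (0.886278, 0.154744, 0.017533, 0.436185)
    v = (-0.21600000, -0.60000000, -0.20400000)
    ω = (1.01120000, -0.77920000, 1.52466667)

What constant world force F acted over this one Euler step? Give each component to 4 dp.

velocity change Δv = (-0.01600000, 0.00000000, -0.10400000)
applied force F = (-0.4000, 0.0000, -2.6000)

F = (-0.4000, 0.0000, -2.6000)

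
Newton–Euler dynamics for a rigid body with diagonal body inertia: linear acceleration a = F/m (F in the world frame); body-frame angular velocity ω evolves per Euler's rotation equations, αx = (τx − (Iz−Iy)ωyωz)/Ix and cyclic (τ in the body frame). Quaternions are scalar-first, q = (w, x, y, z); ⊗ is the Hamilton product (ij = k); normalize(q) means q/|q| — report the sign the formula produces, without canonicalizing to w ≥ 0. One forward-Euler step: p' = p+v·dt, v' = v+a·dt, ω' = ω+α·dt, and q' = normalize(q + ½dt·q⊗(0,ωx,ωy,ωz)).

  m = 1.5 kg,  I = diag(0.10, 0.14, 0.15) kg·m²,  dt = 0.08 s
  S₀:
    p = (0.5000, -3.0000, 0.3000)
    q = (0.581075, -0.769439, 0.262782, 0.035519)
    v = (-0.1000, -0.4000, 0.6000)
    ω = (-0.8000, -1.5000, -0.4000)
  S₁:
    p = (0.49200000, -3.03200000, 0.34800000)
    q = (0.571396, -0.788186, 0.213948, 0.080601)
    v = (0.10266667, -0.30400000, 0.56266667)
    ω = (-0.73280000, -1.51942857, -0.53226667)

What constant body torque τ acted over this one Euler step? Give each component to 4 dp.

Δω = ω₁−ω₀ = (0.06720000, -0.01942857, -0.13226667)
ω₀×(Iω₀) = (0.0060, -0.0160, 0.0480)
I·α + gyro = (0.0900, -0.0500, -0.2000)

τ = (0.0900, -0.0500, -0.2000)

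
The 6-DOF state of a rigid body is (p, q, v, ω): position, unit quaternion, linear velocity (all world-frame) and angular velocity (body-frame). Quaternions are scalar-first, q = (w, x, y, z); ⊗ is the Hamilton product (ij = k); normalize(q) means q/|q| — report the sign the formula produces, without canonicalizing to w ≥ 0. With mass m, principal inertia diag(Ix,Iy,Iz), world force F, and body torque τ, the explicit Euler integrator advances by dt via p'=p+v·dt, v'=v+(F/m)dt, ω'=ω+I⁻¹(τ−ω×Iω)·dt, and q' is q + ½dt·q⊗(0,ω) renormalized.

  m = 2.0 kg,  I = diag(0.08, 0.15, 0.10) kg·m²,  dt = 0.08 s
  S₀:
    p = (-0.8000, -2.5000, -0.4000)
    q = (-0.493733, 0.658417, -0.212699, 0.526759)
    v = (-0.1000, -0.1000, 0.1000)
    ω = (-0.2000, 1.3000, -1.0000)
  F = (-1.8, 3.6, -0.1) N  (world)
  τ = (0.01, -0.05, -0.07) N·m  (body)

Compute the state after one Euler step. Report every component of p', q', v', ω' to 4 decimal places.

(τ − ω×Iω)/I = (-0.6875, -0.3067, -0.5180)
ω' = ω + α·dt = (-0.2550, 1.2755, -1.0414)
q⊗(0,ω) = (0.9349511, -0.3733411, -0.0887877, 1.3071353)
updated quaternion q' = (-0.4553, 0.6421, -0.2158, 0.5778)
p + v·dt = (-0.8080, -2.5080, -0.3920)
new velocity v' = (-0.1720, 0.0440, 0.0960)

p' = (-0.8080, -2.5080, -0.3920)
q' = (-0.4553, 0.6421, -0.2158, 0.5778)
v' = (-0.1720, 0.0440, 0.0960)
ω' = (-0.2550, 1.2755, -1.0414)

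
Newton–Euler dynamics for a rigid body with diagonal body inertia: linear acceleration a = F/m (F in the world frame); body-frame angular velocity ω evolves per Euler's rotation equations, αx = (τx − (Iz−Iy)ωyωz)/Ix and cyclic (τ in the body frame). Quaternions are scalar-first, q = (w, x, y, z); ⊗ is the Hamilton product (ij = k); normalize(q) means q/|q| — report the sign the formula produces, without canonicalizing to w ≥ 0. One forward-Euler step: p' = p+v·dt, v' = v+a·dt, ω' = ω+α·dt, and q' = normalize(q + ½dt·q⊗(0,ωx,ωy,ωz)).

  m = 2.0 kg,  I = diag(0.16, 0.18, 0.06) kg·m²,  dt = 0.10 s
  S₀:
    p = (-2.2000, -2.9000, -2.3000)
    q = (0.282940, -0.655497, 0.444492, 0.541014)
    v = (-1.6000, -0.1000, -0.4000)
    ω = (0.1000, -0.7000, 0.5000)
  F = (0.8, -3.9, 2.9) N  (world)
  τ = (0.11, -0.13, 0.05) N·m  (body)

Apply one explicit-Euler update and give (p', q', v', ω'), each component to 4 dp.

precession coupling ω×(Iω) = (0.0420, 0.0050, -0.0014)
angular accel α = (0.4250, -0.7500, 0.8567)
new body rate ω' = (0.1425, -0.7750, 0.5857)
q⊗(0,ω) = (0.1061871, 0.6292498, 0.1837919, 0.5558687)
q' = normalize(q + ½dt·q⊗(0,ω)) = (0.2880, -0.6235, 0.4533, 0.5683)
a = (0.4000, -1.9500, 1.4500)
p + v·dt = (-2.3600, -2.9100, -2.3400)
v + (F/m)dt = (-1.5600, -0.2950, -0.2550)

p' = (-2.3600, -2.9100, -2.3400)
q' = (0.2880, -0.6235, 0.4533, 0.5683)
v' = (-1.5600, -0.2950, -0.2550)
ω' = (0.1425, -0.7750, 0.5857)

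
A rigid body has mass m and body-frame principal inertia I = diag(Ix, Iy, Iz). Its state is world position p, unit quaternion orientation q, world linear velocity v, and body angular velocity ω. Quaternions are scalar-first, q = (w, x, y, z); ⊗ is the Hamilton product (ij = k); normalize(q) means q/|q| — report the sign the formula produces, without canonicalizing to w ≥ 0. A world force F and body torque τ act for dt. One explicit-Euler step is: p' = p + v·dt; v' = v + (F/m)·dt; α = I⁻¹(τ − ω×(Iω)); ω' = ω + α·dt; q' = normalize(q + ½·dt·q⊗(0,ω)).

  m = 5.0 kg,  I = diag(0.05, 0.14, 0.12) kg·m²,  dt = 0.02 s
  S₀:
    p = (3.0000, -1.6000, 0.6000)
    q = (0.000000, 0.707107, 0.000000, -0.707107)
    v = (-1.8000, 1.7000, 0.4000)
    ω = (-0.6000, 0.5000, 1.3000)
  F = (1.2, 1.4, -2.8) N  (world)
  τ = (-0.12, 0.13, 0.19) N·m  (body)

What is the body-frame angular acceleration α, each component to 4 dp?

precession coupling ω×(Iω) = (-0.0130, 0.0546, -0.0270)
(τ − ω×Iω)/I = (-2.1400, 0.5386, 1.8083)

α = (-2.1400, 0.5386, 1.8083)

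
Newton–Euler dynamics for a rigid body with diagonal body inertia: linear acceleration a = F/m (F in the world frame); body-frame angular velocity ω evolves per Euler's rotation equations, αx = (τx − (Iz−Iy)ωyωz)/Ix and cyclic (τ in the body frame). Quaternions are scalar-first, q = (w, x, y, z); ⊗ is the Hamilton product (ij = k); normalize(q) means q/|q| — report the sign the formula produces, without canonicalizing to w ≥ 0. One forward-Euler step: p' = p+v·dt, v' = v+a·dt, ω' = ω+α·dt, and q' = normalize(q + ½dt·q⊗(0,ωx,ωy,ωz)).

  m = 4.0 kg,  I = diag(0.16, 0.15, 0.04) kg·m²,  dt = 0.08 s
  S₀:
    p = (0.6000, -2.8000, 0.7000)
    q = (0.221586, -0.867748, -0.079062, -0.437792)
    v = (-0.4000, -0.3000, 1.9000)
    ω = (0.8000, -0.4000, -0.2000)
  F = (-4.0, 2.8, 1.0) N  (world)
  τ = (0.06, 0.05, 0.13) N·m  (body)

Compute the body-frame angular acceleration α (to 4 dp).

α = (0.4300, 0.4613, 3.1700)

precession coupling ω×(Iω) = (-0.0088, -0.0192, 0.0032)
(τ − ω×Iω)/I = (0.4300, 0.4613, 3.1700)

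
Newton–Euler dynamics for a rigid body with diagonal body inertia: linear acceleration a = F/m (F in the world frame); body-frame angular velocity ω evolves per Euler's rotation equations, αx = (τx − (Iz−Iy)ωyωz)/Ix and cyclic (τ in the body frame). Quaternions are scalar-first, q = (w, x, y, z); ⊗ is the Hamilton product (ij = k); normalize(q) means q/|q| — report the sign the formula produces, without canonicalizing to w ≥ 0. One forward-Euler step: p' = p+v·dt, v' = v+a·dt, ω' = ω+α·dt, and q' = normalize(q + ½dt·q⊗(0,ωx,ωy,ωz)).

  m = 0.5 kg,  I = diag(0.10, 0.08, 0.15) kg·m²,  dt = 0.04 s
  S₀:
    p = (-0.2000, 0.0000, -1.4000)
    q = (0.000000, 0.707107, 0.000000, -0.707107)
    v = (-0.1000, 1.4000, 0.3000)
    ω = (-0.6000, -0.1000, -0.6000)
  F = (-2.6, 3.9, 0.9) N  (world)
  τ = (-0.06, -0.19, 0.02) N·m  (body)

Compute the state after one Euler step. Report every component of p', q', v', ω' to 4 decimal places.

p' = (-0.2040, 0.0560, -1.3880)
q' = (0.0000, 0.7056, 0.0170, -0.7084)
v' = (-0.3080, 1.7120, 0.3720)
ω' = (-0.6257, -0.1860, -0.5943)

precession coupling ω×(Iω) = (0.0042, -0.0180, -0.0012)
(τ − ω×Iω)/I = (-0.6420, -2.1500, 0.1413)
ω' = ω + α·dt = (-0.6257, -0.1860, -0.5943)
Hamilton product q⊗(0,ω) = (0.0000000, -0.0707107, 0.8485284, -0.0707107)
updated quaternion q' = (0.0000, 0.7056, 0.0170, -0.7084)
a = F/m = (-5.2000, 7.8000, 1.8000)
p' = p + v·dt = (-0.2040, 0.0560, -1.3880)
v' = v + a·dt = (-0.3080, 1.7120, 0.3720)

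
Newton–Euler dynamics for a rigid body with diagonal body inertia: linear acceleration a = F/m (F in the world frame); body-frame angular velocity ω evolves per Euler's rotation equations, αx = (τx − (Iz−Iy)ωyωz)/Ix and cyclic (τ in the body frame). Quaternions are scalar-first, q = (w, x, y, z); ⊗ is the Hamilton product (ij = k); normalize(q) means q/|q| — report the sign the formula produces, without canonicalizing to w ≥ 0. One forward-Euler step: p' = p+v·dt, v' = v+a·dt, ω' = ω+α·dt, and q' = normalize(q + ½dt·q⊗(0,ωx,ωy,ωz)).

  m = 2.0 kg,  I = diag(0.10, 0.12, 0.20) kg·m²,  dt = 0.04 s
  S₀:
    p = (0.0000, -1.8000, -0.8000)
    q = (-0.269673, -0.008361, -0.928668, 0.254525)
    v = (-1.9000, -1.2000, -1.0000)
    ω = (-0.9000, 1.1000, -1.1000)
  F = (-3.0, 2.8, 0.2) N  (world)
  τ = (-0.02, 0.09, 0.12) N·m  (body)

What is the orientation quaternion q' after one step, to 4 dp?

2q̇ = q⊗(0,ω) = (1.2939874, 0.9842630, -0.5349099, -0.5483580)
updated quaternion q' = (-0.2436, 0.0113, -0.9388, 0.2434)

q' = (-0.2436, 0.0113, -0.9388, 0.2434)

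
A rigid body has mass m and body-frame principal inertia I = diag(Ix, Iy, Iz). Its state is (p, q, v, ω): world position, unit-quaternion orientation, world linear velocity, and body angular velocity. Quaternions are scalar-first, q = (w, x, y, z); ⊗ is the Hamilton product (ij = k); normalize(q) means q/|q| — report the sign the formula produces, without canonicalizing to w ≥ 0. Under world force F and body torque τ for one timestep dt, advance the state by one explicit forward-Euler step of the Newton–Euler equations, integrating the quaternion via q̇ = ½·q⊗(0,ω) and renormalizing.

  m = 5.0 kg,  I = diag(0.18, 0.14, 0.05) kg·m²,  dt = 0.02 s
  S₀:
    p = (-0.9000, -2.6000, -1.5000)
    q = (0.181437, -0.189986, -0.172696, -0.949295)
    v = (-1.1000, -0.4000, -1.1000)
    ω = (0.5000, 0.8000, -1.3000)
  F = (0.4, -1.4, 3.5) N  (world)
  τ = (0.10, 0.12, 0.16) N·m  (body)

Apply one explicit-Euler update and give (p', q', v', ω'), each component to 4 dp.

p' = (-0.9220, -2.6080, -1.5220)
q' = (0.1714, -0.1792, -0.1784, -0.9522)
v' = (-1.0984, -0.4056, -1.0860)
ω' = (0.5007, 0.8292, -1.2296)

gyro term ω×Iω = (0.0936, -0.0845, -0.0160)
α = I⁻¹(τ − ω×Iω) = (0.0356, 1.4607, 3.5200)
ω' = ω + α·dt = (0.5007, 0.8292, -1.2296)
2q̇ = q⊗(0,ω) = (-1.0009337, 1.0746593, -0.5764797, -0.3015089)
updated quaternion q' = (0.1714, -0.1792, -0.1784, -0.9522)
p + v·dt = (-0.9220, -2.6080, -1.5220)
v' = v + a·dt = (-1.0984, -0.4056, -1.0860)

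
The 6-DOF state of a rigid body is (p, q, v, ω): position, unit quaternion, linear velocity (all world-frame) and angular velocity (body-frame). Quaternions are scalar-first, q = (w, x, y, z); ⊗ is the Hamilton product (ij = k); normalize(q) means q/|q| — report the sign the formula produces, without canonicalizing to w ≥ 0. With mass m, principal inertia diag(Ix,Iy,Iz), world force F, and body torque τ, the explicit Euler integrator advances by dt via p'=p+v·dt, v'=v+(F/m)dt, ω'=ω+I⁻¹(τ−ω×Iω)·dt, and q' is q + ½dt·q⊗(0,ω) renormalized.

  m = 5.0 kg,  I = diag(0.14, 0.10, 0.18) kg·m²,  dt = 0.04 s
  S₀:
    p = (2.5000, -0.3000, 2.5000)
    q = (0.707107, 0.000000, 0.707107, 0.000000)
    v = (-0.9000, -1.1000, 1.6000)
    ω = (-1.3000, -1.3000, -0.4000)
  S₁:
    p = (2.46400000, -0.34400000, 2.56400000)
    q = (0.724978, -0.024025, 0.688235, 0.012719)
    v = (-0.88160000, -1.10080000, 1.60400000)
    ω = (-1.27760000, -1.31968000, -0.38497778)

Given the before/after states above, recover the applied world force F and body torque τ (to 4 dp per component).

v₁ − v₀ = (0.01840000, -0.00080000, 0.00400000)
F = m·Δv/dt = (2.3000, -0.1000, 0.5000)
Δω = ω₁−ω₀ = (0.02240000, -0.01968000, 0.01502222)
applied torque τ = (0.1200, -0.0700, 0.0000)

F = (2.3000, -0.1000, 0.5000)
τ = (0.1200, -0.0700, 0.0000)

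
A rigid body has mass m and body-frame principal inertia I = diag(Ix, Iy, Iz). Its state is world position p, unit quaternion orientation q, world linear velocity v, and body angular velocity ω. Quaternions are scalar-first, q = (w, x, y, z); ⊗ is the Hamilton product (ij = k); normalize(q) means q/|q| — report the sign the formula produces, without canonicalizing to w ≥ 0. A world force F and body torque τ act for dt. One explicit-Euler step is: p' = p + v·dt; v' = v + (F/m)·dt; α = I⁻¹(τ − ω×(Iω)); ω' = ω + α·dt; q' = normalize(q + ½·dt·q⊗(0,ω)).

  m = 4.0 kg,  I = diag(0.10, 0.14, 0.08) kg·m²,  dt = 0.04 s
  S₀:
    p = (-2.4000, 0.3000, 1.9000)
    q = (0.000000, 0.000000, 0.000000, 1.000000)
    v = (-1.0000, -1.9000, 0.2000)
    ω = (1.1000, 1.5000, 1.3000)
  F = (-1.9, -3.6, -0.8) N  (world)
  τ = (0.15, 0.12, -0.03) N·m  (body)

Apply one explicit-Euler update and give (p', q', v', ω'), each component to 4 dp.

linear accel F/m = (-0.4750, -0.9000, -0.2000)
new position p' = (-2.4400, 0.2240, 1.9080)
new velocity v' = (-1.0190, -1.9360, 0.1920)
precession coupling ω×(Iω) = (-0.1170, 0.0286, 0.0660)
(τ − ω×Iω)/I = (2.6700, 0.6529, -1.2000)
new body rate ω' = (1.2068, 1.5261, 1.2520)
Hamilton product q⊗(0,ω) = (-1.3000000, -1.5000000, 1.1000000, 0.0000000)
q + ½dt·q⊗(0,ω), renormalized = (-0.0260, -0.0300, 0.0220, 0.9990)

p' = (-2.4400, 0.2240, 1.9080)
q' = (-0.0260, -0.0300, 0.0220, 0.9990)
v' = (-1.0190, -1.9360, 0.1920)
ω' = (1.2068, 1.5261, 1.2520)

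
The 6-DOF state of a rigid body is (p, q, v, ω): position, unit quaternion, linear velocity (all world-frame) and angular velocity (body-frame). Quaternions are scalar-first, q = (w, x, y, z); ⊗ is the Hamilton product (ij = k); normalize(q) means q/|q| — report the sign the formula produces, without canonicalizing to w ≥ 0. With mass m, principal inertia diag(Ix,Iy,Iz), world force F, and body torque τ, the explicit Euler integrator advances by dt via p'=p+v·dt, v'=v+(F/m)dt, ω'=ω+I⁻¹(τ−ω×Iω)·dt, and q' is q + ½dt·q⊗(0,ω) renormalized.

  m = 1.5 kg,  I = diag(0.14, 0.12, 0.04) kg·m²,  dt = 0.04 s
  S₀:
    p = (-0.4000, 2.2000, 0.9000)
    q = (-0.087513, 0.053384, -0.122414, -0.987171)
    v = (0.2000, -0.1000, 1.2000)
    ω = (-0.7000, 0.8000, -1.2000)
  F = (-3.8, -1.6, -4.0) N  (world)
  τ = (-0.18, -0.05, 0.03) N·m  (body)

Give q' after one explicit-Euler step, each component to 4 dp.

q' = (-0.1084, 0.0733, -0.1087, -0.9854)

q⊗(0,ω) = (-1.0493052, 0.9978927, 0.6850701, 0.0620330)
updated quaternion q' = (-0.1084, 0.0733, -0.1087, -0.9854)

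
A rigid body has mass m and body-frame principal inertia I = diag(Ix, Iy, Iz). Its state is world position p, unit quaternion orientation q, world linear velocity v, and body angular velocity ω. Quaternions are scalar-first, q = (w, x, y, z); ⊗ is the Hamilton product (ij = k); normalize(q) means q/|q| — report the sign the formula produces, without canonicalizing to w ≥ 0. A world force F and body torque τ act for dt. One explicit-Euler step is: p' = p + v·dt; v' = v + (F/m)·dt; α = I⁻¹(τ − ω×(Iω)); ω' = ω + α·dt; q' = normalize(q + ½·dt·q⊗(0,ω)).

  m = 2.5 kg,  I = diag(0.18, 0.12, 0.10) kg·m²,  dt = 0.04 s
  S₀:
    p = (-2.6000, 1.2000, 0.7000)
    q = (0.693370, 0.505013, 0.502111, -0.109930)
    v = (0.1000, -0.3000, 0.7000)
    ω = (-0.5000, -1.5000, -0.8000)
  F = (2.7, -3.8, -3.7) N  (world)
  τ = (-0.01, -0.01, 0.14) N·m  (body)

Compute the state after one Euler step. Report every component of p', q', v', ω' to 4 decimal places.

p' = (-2.5960, 1.1880, 0.7280)
q' = (0.7113, 0.4864, 0.4902, -0.1311)
v' = (0.1432, -0.3608, 0.6408)
ω' = (-0.4969, -1.5140, -0.7260)

precession coupling ω×(Iω) = (-0.0240, 0.0320, -0.0450)
angular accel α = (0.0778, -0.3500, 1.8500)
ω + α·dt = (-0.4969, -1.5140, -0.7260)
2q̇ = q⊗(0,ω) = (0.9177290, -0.9132688, -0.5810796, -1.0611600)
q' = normalize(q + ½dt·q⊗(0,ω)) = (0.7113, 0.4864, 0.4902, -0.1311)
p + v·dt = (-2.5960, 1.1880, 0.7280)
v' = v + a·dt = (0.1432, -0.3608, 0.6408)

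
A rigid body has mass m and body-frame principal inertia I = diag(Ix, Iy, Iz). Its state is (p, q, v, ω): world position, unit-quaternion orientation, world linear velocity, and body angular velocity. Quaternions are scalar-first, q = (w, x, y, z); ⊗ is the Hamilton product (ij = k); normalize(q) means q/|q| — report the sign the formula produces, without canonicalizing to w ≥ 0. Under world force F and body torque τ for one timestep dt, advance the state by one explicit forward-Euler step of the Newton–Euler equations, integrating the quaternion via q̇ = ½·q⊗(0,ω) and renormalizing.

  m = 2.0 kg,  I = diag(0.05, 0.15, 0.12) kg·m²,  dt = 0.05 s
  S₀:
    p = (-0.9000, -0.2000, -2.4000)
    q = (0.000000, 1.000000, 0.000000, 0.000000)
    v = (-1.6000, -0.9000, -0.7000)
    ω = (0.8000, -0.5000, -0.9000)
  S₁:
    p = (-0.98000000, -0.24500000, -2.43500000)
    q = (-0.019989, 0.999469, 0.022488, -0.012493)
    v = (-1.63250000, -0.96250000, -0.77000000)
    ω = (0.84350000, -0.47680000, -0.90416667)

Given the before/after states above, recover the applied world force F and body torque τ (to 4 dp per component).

Δω = ω₁−ω₀ = (0.04350000, 0.02320000, -0.00416667)
I·α + gyro = (0.0300, 0.1200, -0.0500)
Δv = v₁−v₀ = (-0.03250000, -0.06250000, -0.07000000)
applied force F = (-1.3000, -2.5000, -2.8000)

F = (-1.3000, -2.5000, -2.8000)
τ = (0.0300, 0.1200, -0.0500)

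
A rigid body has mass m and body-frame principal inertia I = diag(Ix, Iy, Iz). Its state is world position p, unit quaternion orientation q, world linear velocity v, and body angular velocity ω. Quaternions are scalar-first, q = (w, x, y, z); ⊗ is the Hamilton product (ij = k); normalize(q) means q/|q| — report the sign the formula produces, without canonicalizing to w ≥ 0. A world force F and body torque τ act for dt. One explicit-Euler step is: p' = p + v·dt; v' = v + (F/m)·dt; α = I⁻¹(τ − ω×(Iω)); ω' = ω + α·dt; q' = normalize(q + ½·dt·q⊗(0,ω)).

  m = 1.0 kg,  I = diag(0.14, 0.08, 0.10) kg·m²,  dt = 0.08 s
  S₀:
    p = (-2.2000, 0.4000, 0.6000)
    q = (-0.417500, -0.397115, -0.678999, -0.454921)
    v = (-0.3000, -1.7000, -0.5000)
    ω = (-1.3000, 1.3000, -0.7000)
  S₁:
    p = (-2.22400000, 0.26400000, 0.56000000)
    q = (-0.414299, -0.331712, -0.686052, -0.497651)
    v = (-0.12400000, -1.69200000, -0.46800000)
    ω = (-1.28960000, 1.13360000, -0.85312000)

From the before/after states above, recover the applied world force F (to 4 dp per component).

F = (2.2000, 0.1000, 0.4000)

Δv = v₁−v₀ = (0.17600000, 0.00800000, 0.03200000)
F = m·Δv/dt = (2.2000, 0.1000, 0.4000)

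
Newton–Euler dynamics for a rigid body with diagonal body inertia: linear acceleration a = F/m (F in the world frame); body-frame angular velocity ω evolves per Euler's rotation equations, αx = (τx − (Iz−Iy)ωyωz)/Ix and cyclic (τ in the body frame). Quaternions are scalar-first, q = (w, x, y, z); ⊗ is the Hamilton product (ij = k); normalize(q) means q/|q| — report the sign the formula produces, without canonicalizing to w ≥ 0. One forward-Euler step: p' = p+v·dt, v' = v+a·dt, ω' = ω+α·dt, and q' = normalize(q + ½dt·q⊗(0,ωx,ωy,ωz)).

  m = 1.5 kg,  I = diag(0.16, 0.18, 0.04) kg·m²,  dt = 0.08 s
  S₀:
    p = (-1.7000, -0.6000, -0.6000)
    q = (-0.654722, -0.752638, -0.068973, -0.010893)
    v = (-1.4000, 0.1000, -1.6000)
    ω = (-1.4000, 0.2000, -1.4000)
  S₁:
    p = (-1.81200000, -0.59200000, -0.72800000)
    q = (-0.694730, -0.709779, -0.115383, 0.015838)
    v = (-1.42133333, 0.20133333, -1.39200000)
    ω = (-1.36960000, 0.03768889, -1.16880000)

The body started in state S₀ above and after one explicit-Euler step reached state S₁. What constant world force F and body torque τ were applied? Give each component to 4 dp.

F = (-0.4000, 1.9000, 3.9000)
τ = (0.1000, -0.1300, 0.1100)

rate change Δω = (0.03040000, -0.16231111, 0.23120000)
τ = I·(Δω/dt) + ω₀×(Iω₀) = (0.1000, -0.1300, 0.1100)
Δv = v₁−v₀ = (-0.02133333, 0.10133333, 0.20800000)
applied force F = (-0.4000, 1.9000, 3.9000)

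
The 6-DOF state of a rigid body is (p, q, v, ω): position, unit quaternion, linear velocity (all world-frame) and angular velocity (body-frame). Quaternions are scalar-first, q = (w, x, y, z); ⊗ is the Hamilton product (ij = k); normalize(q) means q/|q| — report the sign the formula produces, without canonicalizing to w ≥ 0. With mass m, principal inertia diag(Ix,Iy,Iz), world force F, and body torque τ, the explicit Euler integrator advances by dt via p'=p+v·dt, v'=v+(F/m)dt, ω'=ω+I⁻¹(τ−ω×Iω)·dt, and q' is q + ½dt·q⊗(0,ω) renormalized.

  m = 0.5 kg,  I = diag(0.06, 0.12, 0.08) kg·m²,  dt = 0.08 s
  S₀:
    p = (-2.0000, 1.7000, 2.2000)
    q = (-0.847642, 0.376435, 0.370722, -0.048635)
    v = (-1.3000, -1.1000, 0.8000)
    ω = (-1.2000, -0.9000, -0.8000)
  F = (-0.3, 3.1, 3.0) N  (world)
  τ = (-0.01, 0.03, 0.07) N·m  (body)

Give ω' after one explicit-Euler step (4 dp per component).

ω' = (-1.1749, -0.8672, -0.7948)

angular accel α = (0.3133, 0.4100, 0.0650)
ω + α·dt = (-1.1749, -0.8672, -0.7948)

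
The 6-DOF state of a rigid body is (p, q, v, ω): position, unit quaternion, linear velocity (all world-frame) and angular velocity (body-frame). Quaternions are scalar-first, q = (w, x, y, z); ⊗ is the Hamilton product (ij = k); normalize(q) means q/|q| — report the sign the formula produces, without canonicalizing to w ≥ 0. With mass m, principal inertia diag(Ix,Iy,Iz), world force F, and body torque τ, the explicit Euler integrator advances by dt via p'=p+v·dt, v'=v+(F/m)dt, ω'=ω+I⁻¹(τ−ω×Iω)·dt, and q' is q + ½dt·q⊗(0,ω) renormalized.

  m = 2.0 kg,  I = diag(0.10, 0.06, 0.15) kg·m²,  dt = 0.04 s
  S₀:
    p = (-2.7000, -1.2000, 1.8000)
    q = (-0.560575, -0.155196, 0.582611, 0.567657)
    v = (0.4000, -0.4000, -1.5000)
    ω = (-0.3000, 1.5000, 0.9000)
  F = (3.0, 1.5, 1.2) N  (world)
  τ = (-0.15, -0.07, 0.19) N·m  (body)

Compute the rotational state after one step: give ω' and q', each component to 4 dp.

ω' = (-0.4086, 1.4443, 0.9459)
q' = (-0.5888, -0.1583, 0.5648, 0.5561)

(τ − ω×Iω)/I = (-2.7150, -1.3917, 1.1467)
ω' = ω + α·dt = (-0.4086, 1.4443, 0.9459)
q⊗(0,ω) = (-1.4313666, -0.1589631, -0.8714832, -0.5625282)
q' = normalize(q + ½dt·q⊗(0,ω)) = (-0.5888, -0.1583, 0.5648, 0.5561)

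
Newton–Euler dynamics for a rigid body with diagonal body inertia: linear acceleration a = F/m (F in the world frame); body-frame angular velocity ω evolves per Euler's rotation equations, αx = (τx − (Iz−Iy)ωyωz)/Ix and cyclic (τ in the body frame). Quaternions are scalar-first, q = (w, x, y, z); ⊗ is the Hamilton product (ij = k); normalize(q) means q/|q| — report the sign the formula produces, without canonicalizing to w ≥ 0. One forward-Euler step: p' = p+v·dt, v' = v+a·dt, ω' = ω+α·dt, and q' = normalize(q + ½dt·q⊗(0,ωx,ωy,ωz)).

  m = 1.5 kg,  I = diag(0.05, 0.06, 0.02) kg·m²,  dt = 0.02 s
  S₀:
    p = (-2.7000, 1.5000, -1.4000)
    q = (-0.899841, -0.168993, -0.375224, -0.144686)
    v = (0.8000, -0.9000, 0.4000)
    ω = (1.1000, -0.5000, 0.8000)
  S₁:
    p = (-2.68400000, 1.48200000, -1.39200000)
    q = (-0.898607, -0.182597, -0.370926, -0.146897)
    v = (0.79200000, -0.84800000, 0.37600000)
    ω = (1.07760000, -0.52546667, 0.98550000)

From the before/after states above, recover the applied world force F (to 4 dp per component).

velocity change Δv = (-0.00800000, 0.05200000, -0.02400000)
F = m·Δv/dt = (-0.6000, 3.9000, -1.8000)

F = (-0.6000, 3.9000, -1.8000)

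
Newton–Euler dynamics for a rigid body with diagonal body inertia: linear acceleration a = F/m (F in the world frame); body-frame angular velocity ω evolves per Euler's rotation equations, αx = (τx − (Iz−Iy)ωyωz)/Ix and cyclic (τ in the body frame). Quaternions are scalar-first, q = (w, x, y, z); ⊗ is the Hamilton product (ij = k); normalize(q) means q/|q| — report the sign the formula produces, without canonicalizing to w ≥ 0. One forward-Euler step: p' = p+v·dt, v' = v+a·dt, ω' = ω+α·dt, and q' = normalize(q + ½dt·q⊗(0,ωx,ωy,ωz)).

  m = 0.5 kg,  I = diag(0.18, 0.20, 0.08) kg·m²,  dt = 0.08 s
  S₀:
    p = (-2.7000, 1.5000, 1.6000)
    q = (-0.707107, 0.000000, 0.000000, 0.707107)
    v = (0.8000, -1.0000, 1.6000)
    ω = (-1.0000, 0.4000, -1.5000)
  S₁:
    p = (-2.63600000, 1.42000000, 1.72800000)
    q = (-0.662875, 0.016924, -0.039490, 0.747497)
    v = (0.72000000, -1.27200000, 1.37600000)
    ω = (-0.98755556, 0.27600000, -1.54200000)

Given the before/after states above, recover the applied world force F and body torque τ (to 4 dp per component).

Δω = ω₁−ω₀ = (0.01244444, -0.12400000, -0.04200000)
precession coupling = (0.0720, 0.1500, -0.0080)
applied torque τ = (0.1000, -0.1600, -0.0500)
velocity change Δv = (-0.08000000, -0.27200000, -0.22400000)
m·(v₁−v₀)/dt = (-0.5000, -1.7000, -1.4000)

F = (-0.5000, -1.7000, -1.4000)
τ = (0.1000, -0.1600, -0.0500)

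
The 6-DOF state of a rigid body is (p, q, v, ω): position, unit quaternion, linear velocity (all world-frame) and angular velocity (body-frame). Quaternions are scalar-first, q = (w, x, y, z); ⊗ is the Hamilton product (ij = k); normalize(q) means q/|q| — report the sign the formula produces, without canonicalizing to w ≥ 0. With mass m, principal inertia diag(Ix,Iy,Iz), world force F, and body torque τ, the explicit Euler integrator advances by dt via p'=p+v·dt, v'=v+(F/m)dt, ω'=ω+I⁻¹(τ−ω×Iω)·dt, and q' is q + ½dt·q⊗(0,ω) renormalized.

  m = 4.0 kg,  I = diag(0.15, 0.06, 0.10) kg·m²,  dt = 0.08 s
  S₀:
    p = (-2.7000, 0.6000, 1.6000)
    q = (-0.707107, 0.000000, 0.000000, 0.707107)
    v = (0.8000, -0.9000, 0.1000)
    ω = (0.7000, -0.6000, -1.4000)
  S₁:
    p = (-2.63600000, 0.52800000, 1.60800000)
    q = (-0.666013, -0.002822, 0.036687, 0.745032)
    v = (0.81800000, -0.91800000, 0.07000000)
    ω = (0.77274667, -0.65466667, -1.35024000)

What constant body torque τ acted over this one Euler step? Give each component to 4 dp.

Δω = ω₁−ω₀ = (0.07274667, -0.05466667, 0.04976000)
gyro term ω₀×Iω₀ = (0.0336, -0.0490, 0.0378)
I·α + gyro = (0.1700, -0.0900, 0.1000)

τ = (0.1700, -0.0900, 0.1000)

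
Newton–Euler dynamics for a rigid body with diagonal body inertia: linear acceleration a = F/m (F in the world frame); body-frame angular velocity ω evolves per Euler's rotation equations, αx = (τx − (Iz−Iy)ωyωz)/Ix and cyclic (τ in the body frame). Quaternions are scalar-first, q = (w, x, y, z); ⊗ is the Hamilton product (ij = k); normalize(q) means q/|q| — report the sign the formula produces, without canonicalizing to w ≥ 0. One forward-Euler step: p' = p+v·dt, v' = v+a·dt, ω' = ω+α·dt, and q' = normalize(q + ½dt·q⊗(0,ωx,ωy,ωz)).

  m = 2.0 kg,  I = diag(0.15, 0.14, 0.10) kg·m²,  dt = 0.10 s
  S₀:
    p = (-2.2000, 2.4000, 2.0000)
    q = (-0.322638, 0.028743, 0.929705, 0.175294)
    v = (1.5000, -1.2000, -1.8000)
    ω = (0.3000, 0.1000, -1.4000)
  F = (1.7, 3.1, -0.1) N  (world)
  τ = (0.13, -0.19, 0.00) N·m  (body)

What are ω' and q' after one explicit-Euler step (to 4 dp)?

gyro term ω×Iω = (0.0056, -0.0210, -0.0003)
(τ − ω×Iω)/I = (0.8293, -1.2071, 0.0030)
ω' = ω + α·dt = (0.3829, -0.0207, -1.3997)
Hamilton product q⊗(0,ω) = (0.1438182, -1.4159078, 0.0605646, 0.1756560)
q + ½dt·q⊗(0,ω), renormalized = (-0.3146, -0.0419, 0.9303, 0.1836)

ω' = (0.3829, -0.0207, -1.3997)
q' = (-0.3146, -0.0419, 0.9303, 0.1836)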